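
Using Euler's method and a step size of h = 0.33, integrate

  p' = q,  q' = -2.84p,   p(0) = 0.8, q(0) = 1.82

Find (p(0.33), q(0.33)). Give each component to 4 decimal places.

Euler on (p,q): p_{n+1} = p_n + h·p', q_{n+1} = q_n + h·q'.
0.000000: (0.800000, 1.820000); f=(1.820000, -2.272000) → (1.400600, 1.070240)
(p(0.33), q(0.33)) ≈ (1.4006, 1.0702)

1.4006, 1.0702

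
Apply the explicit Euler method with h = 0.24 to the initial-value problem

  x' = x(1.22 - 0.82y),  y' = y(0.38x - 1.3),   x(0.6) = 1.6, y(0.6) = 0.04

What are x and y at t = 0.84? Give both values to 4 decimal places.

Euler on (x,y): x_{n+1} = x_n + h·x', y_{n+1} = y_n + h·y'.
0.600000: (1.600000, 0.040000); f=(1.899520, -0.027680) → (2.055885, 0.033357)
(x(0.84), y(0.84)) ≈ (2.0559, 0.0334)

2.0559, 0.0334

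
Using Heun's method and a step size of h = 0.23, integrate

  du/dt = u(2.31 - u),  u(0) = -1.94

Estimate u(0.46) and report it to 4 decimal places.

Heun: k1 = f(t_n, u_n); k2 = f(t_n + h, u_n + h·k1); u_{n+1} = u_n + (h/2)·(k1 + k2).
t=0.000000, u=-1.940000:
  k1 = f(0.000000, -1.940000) = -8.245000
  k2 = f(0.230000, -3.836350) = -23.579550
  u ← -1.940000 + (0.23/2)·(-8.245000 + (-23.579550)) = -5.599823
t=0.230000, u=-5.599823:
  k1 = f(0.230000, -5.599823) = -44.293612
  k2 = f(0.460000, -15.787354) = -285.709333
  u ← -5.599823 + (0.23/2)·(-44.293612 + (-285.709333)) = -43.550162
u(0.46) ≈ -43.5502

-43.5502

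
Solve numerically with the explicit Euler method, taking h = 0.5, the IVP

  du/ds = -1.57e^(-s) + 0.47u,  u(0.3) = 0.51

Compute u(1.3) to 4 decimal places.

-0.2931

Euler: u_{n+1} = u_n + h·f(s_n, u_n).
s=0.300000, u=0.510000: f=-0.923385 → u ← 0.510000 + 0.5·(-0.923385) = 0.048308
s=0.800000, u=0.048308: f=-0.682742 → u ← 0.048308 + 0.5·(-0.682742) = -0.293063
u(1.3) ≈ -0.2931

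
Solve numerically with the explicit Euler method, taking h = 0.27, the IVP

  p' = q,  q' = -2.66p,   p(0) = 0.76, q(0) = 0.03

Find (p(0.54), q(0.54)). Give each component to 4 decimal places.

Euler on (p,q): p_{n+1} = p_n + h·p', q_{n+1} = q_n + h·q'.
0.000000: (0.760000, 0.030000); f=(0.030000, -2.021600) → (0.768100, -0.515832)
0.270000: (0.768100, -0.515832); f=(-0.515832, -2.043146) → (0.628825, -1.067481)
(p(0.54), q(0.54)) ≈ (0.6288, -1.0675)

0.6288, -1.0675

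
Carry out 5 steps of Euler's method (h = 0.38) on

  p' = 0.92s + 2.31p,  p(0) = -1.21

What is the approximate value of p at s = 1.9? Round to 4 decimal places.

-25.1546

Euler: p_{n+1} = p_n + h·f(s_n, p_n).
s=0.000000, p=-1.210000: f=-2.795100 → p ← -1.210000 + 0.38·(-2.795100) = -2.272138
s=0.380000, p=-2.272138: f=-4.899039 → p ← -2.272138 + 0.38·(-4.899039) = -4.133773
s=0.760000, p=-4.133773: f=-8.849815 → p ← -4.133773 + 0.38·(-8.849815) = -7.496702
s=1.140000, p=-7.496702: f=-16.268583 → p ← -7.496702 + 0.38·(-16.268583) = -13.678764
s=1.520000, p=-13.678764: f=-30.199544 → p ← -13.678764 + 0.38·(-30.199544) = -25.154591
p(1.9) ≈ -25.1546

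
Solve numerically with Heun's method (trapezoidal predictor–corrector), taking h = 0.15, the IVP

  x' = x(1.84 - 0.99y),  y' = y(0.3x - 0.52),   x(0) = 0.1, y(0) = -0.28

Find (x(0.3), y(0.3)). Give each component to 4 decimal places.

0.1861, -0.2426

Heun on (x,y): k1 = f(t_n, state_n); k2 = f(t_n + h, state_n + h·k1); state_{n+1} = state_n + (h/2)·(k1 + k2).
0.000000: (0.100000, -0.280000)
  k1 = (0.211720, 0.137200)
  predictor → (0.131758, -0.259420)
  k2 = (0.276274, 0.124644)
  → (0.136600, -0.260362)
0.150000: (0.136600, -0.260362)
  k1 = (0.286553, 0.124718)
  predictor → (0.179582, -0.241654)
  k2 = (0.373394, 0.112641)
  → (0.186096, -0.242560)
(x(0.3), y(0.3)) ≈ (0.1861, -0.2426)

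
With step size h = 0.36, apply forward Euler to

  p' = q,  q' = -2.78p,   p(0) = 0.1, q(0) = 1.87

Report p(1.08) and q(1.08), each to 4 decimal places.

Euler on (p,q): p_{n+1} = p_n + h·p', q_{n+1} = q_n + h·q'.
0.000000: (0.100000, 1.870000); f=(1.870000, -0.278000) → (0.773200, 1.769920)
0.360000: (0.773200, 1.769920); f=(1.769920, -2.149496) → (1.410371, 0.996101)
0.720000: (1.410371, 0.996101); f=(0.996101, -3.920832) → (1.768968, -0.415398)
(p(1.08), q(1.08)) ≈ (1.7690, -0.4154)

1.7690, -0.4154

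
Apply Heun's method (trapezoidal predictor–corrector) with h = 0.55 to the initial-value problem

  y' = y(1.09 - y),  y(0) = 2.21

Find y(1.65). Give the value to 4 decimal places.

Heun: k1 = f(x_n, y_n); k2 = f(x_n + h, y_n + h·k1); y_{n+1} = y_n + (h/2)·(k1 + k2).
x=0.000000, y=2.210000:
  k1 = f(0.000000, 2.210000) = -2.475200
  k2 = f(0.550000, 0.848640) = 0.204828
  y ← 2.210000 + (0.55/2)·(-2.475200 + 0.204828) = 1.585648
x=0.550000, y=1.585648:
  k1 = f(0.550000, 1.585648) = -0.785922
  k2 = f(1.100000, 1.153390) = -0.073114
  y ← 1.585648 + (0.55/2)·(-0.785922 + (-0.073114)) = 1.349413
x=1.100000, y=1.349413:
  k1 = f(1.100000, 1.349413) = -0.350055
  k2 = f(1.650000, 1.156883) = -0.077375
  y ← 1.349413 + (0.55/2)·(-0.350055 + (-0.077375)) = 1.231869
y(1.65) ≈ 1.2319

1.2319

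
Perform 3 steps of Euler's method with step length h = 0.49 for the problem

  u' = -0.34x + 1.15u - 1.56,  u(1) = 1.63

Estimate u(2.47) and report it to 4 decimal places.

1.2765

Euler: u_{n+1} = u_n + h·f(x_n, u_n).
x=1.000000, u=1.630000: f=-0.025500 → u ← 1.630000 + 0.49·(-0.025500) = 1.617505
x=1.490000, u=1.617505: f=-0.206469 → u ← 1.617505 + 0.49·(-0.206469) = 1.516335
x=1.980000, u=1.516335: f=-0.489415 → u ← 1.516335 + 0.49·(-0.489415) = 1.276522
u(2.47) ≈ 1.2765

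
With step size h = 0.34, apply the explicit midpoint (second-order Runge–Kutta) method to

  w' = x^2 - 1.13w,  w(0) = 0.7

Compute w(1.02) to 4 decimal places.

Midpoint: k1 = f(x_n, w_n); k2 = f(x_n + h/2, w_n + (h/2)·k1); w_{n+1} = w_n + h·k2.
x=0.000000, w=0.700000:
  k1 = f(0.000000, 0.700000) = -0.791000
  k2 = f(0.170000, 0.565530) = -0.610149
  w ← 0.700000 + 0.34·(-0.610149) = 0.492549
x=0.340000, w=0.492549:
  k1 = f(0.340000, 0.492549) = -0.440981
  k2 = f(0.510000, 0.417583) = -0.211768
  w ← 0.492549 + 0.34·(-0.211768) = 0.420548
x=0.680000, w=0.420548:
  k1 = f(0.680000, 0.420548) = -0.012819
  k2 = f(0.850000, 0.418369) = 0.249743
  w ← 0.420548 + 0.34·0.249743 = 0.505461
w(1.02) ≈ 0.5055

0.5055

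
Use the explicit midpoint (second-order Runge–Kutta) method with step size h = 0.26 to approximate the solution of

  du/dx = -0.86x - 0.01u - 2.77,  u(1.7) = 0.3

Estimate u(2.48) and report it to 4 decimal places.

Midpoint: k1 = f(x_n, u_n); k2 = f(x_n + h/2, u_n + (h/2)·k1); u_{n+1} = u_n + h·k2.
x=1.700000, u=0.300000:
  k1 = f(1.700000, 0.300000) = -4.235000
  k2 = f(1.830000, -0.250550) = -4.341295
  u ← 0.300000 + 0.26·(-4.341295) = -0.828737
x=1.960000, u=-0.828737:
  k1 = f(1.960000, -0.828737) = -4.447313
  k2 = f(2.090000, -1.406887) = -4.553331
  u ← -0.828737 + 0.26·(-4.553331) = -2.012603
x=2.220000, u=-2.012603:
  k1 = f(2.220000, -2.012603) = -4.659074
  k2 = f(2.350000, -2.618282) = -4.764817
  u ← -2.012603 + 0.26·(-4.764817) = -3.251455
u(2.48) ≈ -3.2515

-3.2515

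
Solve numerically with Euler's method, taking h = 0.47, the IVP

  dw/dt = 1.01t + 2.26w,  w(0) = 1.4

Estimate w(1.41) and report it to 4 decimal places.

13.1841

Euler: w_{n+1} = w_n + h·f(t_n, w_n).
t=0.000000, w=1.400000: f=3.164000 → w ← 1.400000 + 0.47·3.164000 = 2.887080
t=0.470000, w=2.887080: f=6.999501 → w ← 2.887080 + 0.47·6.999501 = 6.176845
t=0.940000, w=6.176845: f=14.909071 → w ← 6.176845 + 0.47·14.909071 = 13.184109
w(1.41) ≈ 13.1841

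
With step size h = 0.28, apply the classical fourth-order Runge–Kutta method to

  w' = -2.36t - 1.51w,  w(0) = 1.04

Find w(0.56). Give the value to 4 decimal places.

0.1619

RK4: k1 = f(t_n, w_n); k2 = f(t_n + h/2, w_n + (h/2)·k1); k3 = f(t_n + h/2, w_n + (h/2)·k2); k4 = f(t_n + h, w_n + h·k3); w_{n+1} = w_n + (h/6)·(k1 + 2k2 + 2k3 + k4).
t=0.000000, w=1.040000:
  k1 = f(0.000000, 1.040000) = -1.570400
  k2 = f(0.140000, 0.820144) = -1.568817
  k3 = f(0.140000, 0.820366) = -1.569152
  k4 = f(0.280000, 0.600637) = -1.567763
  w ← 1.040000 + (0.28/6)·(k1 + 2k2 + 2k3 + k4) = 0.600675
t=0.280000, w=0.600675:
  k1 = f(0.280000, 0.600675) = -1.567820
  k2 = f(0.420000, 0.381181) = -1.566783
  k3 = f(0.420000, 0.381326) = -1.567002
  k4 = f(0.560000, 0.161915) = -1.566091
  w ← 0.600675 + (0.28/6)·(k1 + 2k2 + 2k3 + k4) = 0.161940
w(0.56) ≈ 0.1619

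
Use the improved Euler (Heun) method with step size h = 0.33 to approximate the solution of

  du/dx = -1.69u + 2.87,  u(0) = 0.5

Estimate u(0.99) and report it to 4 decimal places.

Heun: k1 = f(x_n, u_n); k2 = f(x_n + h, u_n + h·k1); u_{n+1} = u_n + (h/2)·(k1 + k2).
x=0.000000, u=0.500000:
  k1 = f(0.000000, 0.500000) = 2.025000
  k2 = f(0.330000, 1.168250) = 0.895658
  u ← 0.500000 + (0.33/2)·(2.025000 + 0.895658) = 0.981908
x=0.330000, u=0.981908:
  k1 = f(0.330000, 0.981908) = 1.210575
  k2 = f(0.660000, 1.381398) = 0.535437
  u ← 0.981908 + (0.33/2)·(1.210575 + 0.535437) = 1.270000
x=0.660000, u=1.270000:
  k1 = f(0.660000, 1.270000) = 0.723699
  k2 = f(0.990000, 1.508821) = 0.320092
  u ← 1.270000 + (0.33/2)·(0.723699 + 0.320092) = 1.442226
u(0.99) ≈ 1.4422

1.4422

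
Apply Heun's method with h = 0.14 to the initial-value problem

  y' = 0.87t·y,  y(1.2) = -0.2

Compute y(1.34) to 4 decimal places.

Heun: k1 = f(t_n, y_n); k2 = f(t_n + h, y_n + h·k1); y_{n+1} = y_n + (h/2)·(k1 + k2).
t=1.200000, y=-0.200000:
  k1 = f(1.200000, -0.200000) = -0.208800
  k2 = f(1.340000, -0.229232) = -0.267239
  y ← -0.200000 + (0.14/2)·(-0.208800 + (-0.267239)) = -0.233323
y(1.34) ≈ -0.2333

-0.2333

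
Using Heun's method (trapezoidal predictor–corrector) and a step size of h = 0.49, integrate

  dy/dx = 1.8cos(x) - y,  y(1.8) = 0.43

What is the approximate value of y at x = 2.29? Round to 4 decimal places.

-0.0707

Heun: k1 = f(x_n, y_n); k2 = f(x_n + h, y_n + h·k1); y_{n+1} = y_n + (h/2)·(k1 + k2).
x=1.800000, y=0.430000:
  k1 = f(1.800000, 0.430000) = -0.838964
  k2 = f(2.290000, 0.018908) = -1.204722
  y ← 0.430000 + (0.49/2)·(-0.838964 + (-1.204722)) = -0.070703
y(2.29) ≈ -0.0707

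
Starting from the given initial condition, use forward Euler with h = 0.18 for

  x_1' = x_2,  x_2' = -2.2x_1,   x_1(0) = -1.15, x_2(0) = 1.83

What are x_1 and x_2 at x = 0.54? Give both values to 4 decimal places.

0.0606, 2.7724

Euler on (x_1,x_2): x_1_{n+1} = x_1_n + h·x_1', x_2_{n+1} = x_2_n + h·x_2'.
0.000000: (-1.150000, 1.830000); f=(1.830000, 2.530000) → (-0.820600, 2.285400)
0.180000: (-0.820600, 2.285400); f=(2.285400, 1.805320) → (-0.409228, 2.610358)
0.360000: (-0.409228, 2.610358); f=(2.610358, 0.900302) → (0.060636, 2.772412)
(x_1(0.54), x_2(0.54)) ≈ (0.0606, 2.7724)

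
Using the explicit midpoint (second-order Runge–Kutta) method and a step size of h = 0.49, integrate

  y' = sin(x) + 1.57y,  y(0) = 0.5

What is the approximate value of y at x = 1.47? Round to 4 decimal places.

6.3904

Midpoint: k1 = f(x_n, y_n); k2 = f(x_n + h/2, y_n + (h/2)·k1); y_{n+1} = y_n + h·k2.
x=0.000000, y=0.500000:
  k1 = f(0.000000, 0.500000) = 0.785000
  k2 = f(0.245000, 0.692325) = 1.329507
  y ← 0.500000 + 0.49·1.329507 = 1.151458
x=0.490000, y=1.151458:
  k1 = f(0.490000, 1.151458) = 2.278415
  k2 = f(0.735000, 1.709670) = 3.354769
  y ← 1.151458 + 0.49·3.354769 = 2.795295
x=0.980000, y=2.795295:
  k1 = f(0.980000, 2.795295) = 5.219111
  k2 = f(1.225000, 4.073977) = 7.336950
  y ← 2.795295 + 0.49·7.336950 = 6.390400
y(1.47) ≈ 6.3904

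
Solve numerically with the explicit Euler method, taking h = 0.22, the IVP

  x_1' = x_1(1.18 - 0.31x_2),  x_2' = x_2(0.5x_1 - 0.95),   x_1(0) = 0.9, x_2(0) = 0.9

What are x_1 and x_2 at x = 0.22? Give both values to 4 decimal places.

1.0784, 0.8010

Euler on (x_1,x_2): x_1_{n+1} = x_1_n + h·x_1', x_2_{n+1} = x_2_n + h·x_2'.
0.000000: (0.900000, 0.900000); f=(0.810900, -0.450000) → (1.078398, 0.801000)
(x_1(0.22), x_2(0.22)) ≈ (1.0784, 0.8010)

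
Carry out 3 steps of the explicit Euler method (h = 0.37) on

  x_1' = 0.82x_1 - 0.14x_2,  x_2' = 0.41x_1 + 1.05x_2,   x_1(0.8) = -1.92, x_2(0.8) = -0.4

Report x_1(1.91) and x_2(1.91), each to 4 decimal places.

-4.0787, -2.6391

Euler on (x_1,x_2): x_1_{n+1} = x_1_n + h·x_1', x_2_{n+1} = x_2_n + h·x_2'.
0.800000: (-1.920000, -0.400000); f=(-1.518400, -1.207200) → (-2.481808, -0.846664)
1.170000: (-2.481808, -0.846664); f=(-1.916550, -1.906538) → (-3.190931, -1.552083)
1.540000: (-3.190931, -1.552083); f=(-2.399272, -2.937969) → (-4.078662, -2.639132)
(x_1(1.91), x_2(1.91)) ≈ (-4.0787, -2.6391)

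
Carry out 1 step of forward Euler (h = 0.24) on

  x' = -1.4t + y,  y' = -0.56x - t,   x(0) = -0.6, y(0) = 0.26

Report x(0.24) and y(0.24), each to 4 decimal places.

Euler on (x,y): x_{n+1} = x_n + h·x', y_{n+1} = y_n + h·y'.
0.000000: (-0.600000, 0.260000); f=(0.260000, 0.336000) → (-0.537600, 0.340640)
(x(0.24), y(0.24)) ≈ (-0.5376, 0.3406)

-0.5376, 0.3406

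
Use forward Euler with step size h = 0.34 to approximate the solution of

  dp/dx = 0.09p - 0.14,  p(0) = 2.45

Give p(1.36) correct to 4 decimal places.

2.5646

Euler: p_{n+1} = p_n + h·f(x_n, p_n).
x=0.000000, p=2.450000: f=0.080500 → p ← 2.450000 + 0.34·0.080500 = 2.477370
x=0.340000, p=2.477370: f=0.082963 → p ← 2.477370 + 0.34·0.082963 = 2.505578
x=0.680000, p=2.505578: f=0.085502 → p ← 2.505578 + 0.34·0.085502 = 2.534648
x=1.020000, p=2.534648: f=0.088118 → p ← 2.534648 + 0.34·0.088118 = 2.564608
p(1.36) ≈ 2.5646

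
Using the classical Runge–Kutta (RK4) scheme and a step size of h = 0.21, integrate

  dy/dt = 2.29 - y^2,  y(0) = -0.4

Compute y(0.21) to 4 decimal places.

0.0711

RK4: k1 = f(t_n, y_n); k2 = f(t_n + h/2, y_n + (h/2)·k1); k3 = f(t_n + h/2, y_n + (h/2)·k2); k4 = f(t_n + h, y_n + h·k3); y_{n+1} = y_n + (h/6)·(k1 + 2k2 + 2k3 + k4).
t=0.000000, y=-0.400000:
  k1 = f(0.000000, -0.400000) = 2.130000
  k2 = f(0.105000, -0.176350) = 2.258901
  k3 = f(0.105000, -0.162815) = 2.263491
  k4 = f(0.210000, 0.075333) = 2.284325
  y ← -0.400000 + (0.21/6)·(k1 + 2k2 + 2k3 + k4) = 0.071069
y(0.21) ≈ 0.0711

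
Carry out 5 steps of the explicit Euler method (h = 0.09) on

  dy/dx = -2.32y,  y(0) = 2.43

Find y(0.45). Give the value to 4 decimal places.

0.7534

Euler: y_{n+1} = y_n + h·f(x_n, y_n).
x=0.000000, y=2.430000: f=-5.637600 → y ← 2.430000 + 0.09·(-5.637600) = 1.922616
x=0.090000, y=1.922616: f=-4.460469 → y ← 1.922616 + 0.09·(-4.460469) = 1.521174
x=0.180000, y=1.521174: f=-3.529123 → y ← 1.521174 + 0.09·(-3.529123) = 1.203553
x=0.270000, y=1.203553: f=-2.792242 → y ← 1.203553 + 0.09·(-2.792242) = 0.952251
x=0.360000, y=0.952251: f=-2.209222 → y ← 0.952251 + 0.09·(-2.209222) = 0.753421
y(0.45) ≈ 0.7534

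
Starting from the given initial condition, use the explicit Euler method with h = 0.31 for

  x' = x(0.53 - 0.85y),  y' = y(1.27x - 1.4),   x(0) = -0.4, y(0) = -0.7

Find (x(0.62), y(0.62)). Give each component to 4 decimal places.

Euler on (x,y): x_{n+1} = x_n + h·x', y_{n+1} = y_n + h·y'.
0.000000: (-0.400000, -0.700000); f=(-0.450000, 1.335600) → (-0.539500, -0.285964)
0.310000: (-0.539500, -0.285964); f=(-0.417071, 0.596282) → (-0.668792, -0.101117)
(x(0.62), y(0.62)) ≈ (-0.6688, -0.1011)

-0.6688, -0.1011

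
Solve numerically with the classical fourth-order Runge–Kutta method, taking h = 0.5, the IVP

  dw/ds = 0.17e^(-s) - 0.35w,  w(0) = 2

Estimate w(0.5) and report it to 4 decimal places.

RK4: k1 = f(s_n, w_n); k2 = f(s_n + h/2, w_n + (h/2)·k1); k3 = f(s_n + h/2, w_n + (h/2)·k2); k4 = f(s_n + h, w_n + h·k3); w_{n+1} = w_n + (h/6)·(k1 + 2k2 + 2k3 + k4).
s=0.000000, w=2.000000:
  k1 = f(0.000000, 2.000000) = -0.530000
  k2 = f(0.250000, 1.867500) = -0.521229
  k3 = f(0.250000, 1.869693) = -0.521996
  k4 = f(0.500000, 1.739002) = -0.505540
  w ← 2.000000 + (0.5/6)·(k1 + 2k2 + 2k3 + k4) = 1.739834
w(0.5) ≈ 1.7398

1.7398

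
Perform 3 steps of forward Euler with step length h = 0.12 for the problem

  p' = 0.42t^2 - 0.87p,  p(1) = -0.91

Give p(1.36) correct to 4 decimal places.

-0.4792

Euler: p_{n+1} = p_n + h·f(t_n, p_n).
t=1.000000, p=-0.910000: f=1.211700 → p ← -0.910000 + 0.12·1.211700 = -0.764596
t=1.120000, p=-0.764596: f=1.192047 → p ← -0.764596 + 0.12·1.192047 = -0.621550
t=1.240000, p=-0.621550: f=1.186541 → p ← -0.621550 + 0.12·1.186541 = -0.479166
p(1.36) ≈ -0.4792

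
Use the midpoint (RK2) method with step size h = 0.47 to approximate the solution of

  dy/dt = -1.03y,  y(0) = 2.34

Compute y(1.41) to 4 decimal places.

0.5937

Midpoint: k1 = f(t_n, y_n); k2 = f(t_n + h/2, y_n + (h/2)·k1); y_{n+1} = y_n + h·k2.
t=0.000000, y=2.340000:
  k1 = f(0.000000, 2.340000) = -2.410200
  k2 = f(0.235000, 1.773603) = -1.826811
  y ← 2.340000 + 0.47·(-1.826811) = 1.481399
t=0.470000, y=1.481399:
  k1 = f(0.470000, 1.481399) = -1.525841
  k2 = f(0.705000, 1.122826) = -1.156511
  y ← 1.481399 + 0.47·(-1.156511) = 0.937839
t=0.940000, y=0.937839:
  k1 = f(0.940000, 0.937839) = -0.965974
  k2 = f(1.175000, 0.710835) = -0.732160
  y ← 0.937839 + 0.47·(-0.732160) = 0.593724
y(1.41) ≈ 0.5937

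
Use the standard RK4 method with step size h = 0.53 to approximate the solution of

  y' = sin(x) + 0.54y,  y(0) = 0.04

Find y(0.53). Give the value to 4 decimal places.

0.2046

RK4: k1 = f(x_n, y_n); k2 = f(x_n + h/2, y_n + (h/2)·k1); k3 = f(x_n + h/2, y_n + (h/2)·k2); k4 = f(x_n + h, y_n + h·k3); y_{n+1} = y_n + (h/6)·(k1 + 2k2 + 2k3 + k4).
x=0.000000, y=0.040000:
  k1 = f(0.000000, 0.040000) = 0.021600
  k2 = f(0.265000, 0.045724) = 0.286600
  k3 = f(0.265000, 0.115949) = 0.324522
  k4 = f(0.530000, 0.211997) = 0.620011
  y ← 0.040000 + (0.53/6)·(k1 + 2k2 + 2k3 + k4) = 0.204641
y(0.53) ≈ 0.2046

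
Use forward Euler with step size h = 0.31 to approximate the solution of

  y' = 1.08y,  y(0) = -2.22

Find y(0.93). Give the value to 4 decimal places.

-5.2796

Euler: y_{n+1} = y_n + h·f(t_n, y_n).
t=0.000000, y=-2.220000: f=-2.397600 → y ← -2.220000 + 0.31·(-2.397600) = -2.963256
t=0.310000, y=-2.963256: f=-3.200316 → y ← -2.963256 + 0.31·(-3.200316) = -3.955354
t=0.620000, y=-3.955354: f=-4.271782 → y ← -3.955354 + 0.31·(-4.271782) = -5.279607
y(0.93) ≈ -5.2796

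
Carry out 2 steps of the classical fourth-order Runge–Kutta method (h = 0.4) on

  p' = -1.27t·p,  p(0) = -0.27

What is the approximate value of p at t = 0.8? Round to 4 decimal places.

RK4: k1 = f(t_n, p_n); k2 = f(t_n + h/2, p_n + (h/2)·k1); k3 = f(t_n + h/2, p_n + (h/2)·k2); k4 = f(t_n + h, p_n + h·k3); p_{n+1} = p_n + (h/6)·(k1 + 2k2 + 2k3 + k4).
t=0.000000, p=-0.270000:
  k1 = f(0.000000, -0.270000) = 0.000000
  k2 = f(0.200000, -0.270000) = 0.068580
  k3 = f(0.200000, -0.256284) = 0.065096
  k4 = f(0.400000, -0.243962) = 0.123932
  p ← -0.270000 + (0.4/6)·(k1 + 2k2 + 2k3 + k4) = -0.243914
t=0.400000, p=-0.243914:
  k1 = f(0.400000, -0.243914) = 0.123908
  k2 = f(0.600000, -0.219133) = 0.166979
  k3 = f(0.600000, -0.210519) = 0.160415
  k4 = f(0.800000, -0.179748) = 0.182624
  p ← -0.243914 + (0.4/6)·(k1 + 2k2 + 2k3 + k4) = -0.179826
p(0.8) ≈ -0.1798

-0.1798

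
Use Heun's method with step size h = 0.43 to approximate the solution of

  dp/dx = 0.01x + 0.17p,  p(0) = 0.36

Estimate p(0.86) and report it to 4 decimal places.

Heun: k1 = f(x_n, p_n); k2 = f(x_n + h, p_n + h·k1); p_{n+1} = p_n + (h/2)·(k1 + k2).
x=0.000000, p=0.360000:
  k1 = f(0.000000, 0.360000) = 0.061200
  k2 = f(0.430000, 0.386316) = 0.069974
  p ← 0.360000 + (0.43/2)·(0.061200 + 0.069974) = 0.388202
x=0.430000, p=0.388202:
  k1 = f(0.430000, 0.388202) = 0.070294
  k2 = f(0.860000, 0.418429) = 0.079733
  p ← 0.388202 + (0.43/2)·(0.070294 + 0.079733) = 0.420458
p(0.86) ≈ 0.4205

0.4205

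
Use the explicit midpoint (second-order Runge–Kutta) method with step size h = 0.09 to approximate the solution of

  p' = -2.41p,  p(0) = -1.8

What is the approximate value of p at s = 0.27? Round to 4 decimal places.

Midpoint: k1 = f(s_n, p_n); k2 = f(s_n + h/2, p_n + (h/2)·k1); p_{n+1} = p_n + h·k2.
s=0.000000, p=-1.800000:
  k1 = f(0.000000, -1.800000) = 4.338000
  k2 = f(0.045000, -1.604790) = 3.867544
  p ← -1.800000 + 0.09·3.867544 = -1.451921
s=0.090000, p=-1.451921:
  k1 = f(0.090000, -1.451921) = 3.499130
  k2 = f(0.135000, -1.294460) = 3.119649
  p ← -1.451921 + 0.09·3.119649 = -1.171153
s=0.180000, p=-1.171153:
  k1 = f(0.180000, -1.171153) = 2.822478
  k2 = f(0.225000, -1.044141) = 2.516380
  p ← -1.171153 + 0.09·2.516380 = -0.944678
p(0.27) ≈ -0.9447

-0.9447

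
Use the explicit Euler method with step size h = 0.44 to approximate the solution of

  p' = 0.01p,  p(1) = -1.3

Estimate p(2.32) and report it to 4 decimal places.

Euler: p_{n+1} = p_n + h·f(x_n, p_n).
x=1.000000, p=-1.300000: f=-0.013000 → p ← -1.300000 + 0.44·(-0.013000) = -1.305720
x=1.440000, p=-1.305720: f=-0.013057 → p ← -1.305720 + 0.44·(-0.013057) = -1.311465
x=1.880000, p=-1.311465: f=-0.013115 → p ← -1.311465 + 0.44·(-0.013115) = -1.317236
p(2.32) ≈ -1.3172

-1.3172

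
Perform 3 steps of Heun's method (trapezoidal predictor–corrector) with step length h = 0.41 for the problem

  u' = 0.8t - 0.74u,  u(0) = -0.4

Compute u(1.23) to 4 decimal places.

0.3033

Heun: k1 = f(t_n, u_n); k2 = f(t_n + h, u_n + h·k1); u_{n+1} = u_n + (h/2)·(k1 + k2).
t=0.000000, u=-0.400000:
  k1 = f(0.000000, -0.400000) = 0.296000
  k2 = f(0.410000, -0.278640) = 0.534194
  u ← -0.400000 + (0.41/2)·(0.296000 + 0.534194) = -0.229810
t=0.410000, u=-0.229810:
  k1 = f(0.410000, -0.229810) = 0.498060
  k2 = f(0.820000, -0.025606) = 0.674948
  u ← -0.229810 + (0.41/2)·(0.498060 + 0.674948) = 0.010656
t=0.820000, u=0.010656:
  k1 = f(0.820000, 0.010656) = 0.648114
  k2 = f(1.230000, 0.276383) = 0.779476
  u ← 0.010656 + (0.41/2)·(0.648114 + 0.779476) = 0.303312
u(1.23) ≈ 0.3033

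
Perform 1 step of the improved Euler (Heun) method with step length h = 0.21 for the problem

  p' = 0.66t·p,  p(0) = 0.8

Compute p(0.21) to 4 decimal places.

Heun: k1 = f(t_n, p_n); k2 = f(t_n + h, p_n + h·k1); p_{n+1} = p_n + (h/2)·(k1 + k2).
t=0.000000, p=0.800000:
  k1 = f(0.000000, 0.800000) = 0.000000
  k2 = f(0.210000, 0.800000) = 0.110880
  p ← 0.800000 + (0.21/2)·(0.000000 + 0.110880) = 0.811642
p(0.21) ≈ 0.8116

0.8116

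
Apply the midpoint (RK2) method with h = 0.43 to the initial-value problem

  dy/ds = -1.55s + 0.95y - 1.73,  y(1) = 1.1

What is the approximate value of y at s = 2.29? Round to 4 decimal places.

Midpoint: k1 = f(s_n, y_n); k2 = f(s_n + h/2, y_n + (h/2)·k1); y_{n+1} = y_n + h·k2.
s=1.000000, y=1.100000:
  k1 = f(1.000000, 1.100000) = -2.235000
  k2 = f(1.215000, 0.619475) = -3.024749
  y ← 1.100000 + 0.43·(-3.024749) = -0.200642
s=1.430000, y=-0.200642:
  k1 = f(1.430000, -0.200642) = -4.137110
  k2 = f(1.645000, -1.090121) = -5.315365
  y ← -0.200642 + 0.43·(-5.315365) = -2.486249
s=1.860000, y=-2.486249:
  k1 = f(1.860000, -2.486249) = -6.974936
  k2 = f(2.075000, -3.985860) = -8.732817
  y ← -2.486249 + 0.43·(-8.732817) = -6.241360
y(2.29) ≈ -6.2414

-6.2414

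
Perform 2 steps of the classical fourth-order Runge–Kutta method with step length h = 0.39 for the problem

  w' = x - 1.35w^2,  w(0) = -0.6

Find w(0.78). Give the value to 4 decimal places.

RK4: k1 = f(x_n, w_n); k2 = f(x_n + h/2, w_n + (h/2)·k1); k3 = f(x_n + h/2, w_n + (h/2)·k2); k4 = f(x_n + h, w_n + h·k3); w_{n+1} = w_n + (h/6)·(k1 + 2k2 + 2k3 + k4).
x=0.000000, w=-0.600000:
  k1 = f(0.000000, -0.600000) = -0.486000
  k2 = f(0.195000, -0.694770) = -0.456652
  k3 = f(0.195000, -0.689047) = -0.445961
  k4 = f(0.390000, -0.773925) = -0.418596
  w ← -0.600000 + (0.39/6)·(k1 + 2k2 + 2k3 + k4) = -0.776138
x=0.390000, w=-0.776138:
  k1 = f(0.390000, -0.776138) = -0.423228
  k2 = f(0.585000, -0.858668) = -0.410369
  k3 = f(0.585000, -0.856160) = -0.404564
  k4 = f(0.780000, -0.933919) = -0.397475
  w ← -0.776138 + (0.39/6)·(k1 + 2k2 + 2k3 + k4) = -0.935426
w(0.78) ≈ -0.9354

-0.9354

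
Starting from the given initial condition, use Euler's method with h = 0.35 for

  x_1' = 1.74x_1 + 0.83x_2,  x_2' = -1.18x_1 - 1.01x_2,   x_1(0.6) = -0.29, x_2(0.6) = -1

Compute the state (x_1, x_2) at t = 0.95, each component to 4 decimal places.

-0.7571, -0.5267

Euler on (x_1,x_2): x_1_{n+1} = x_1_n + h·x_1', x_2_{n+1} = x_2_n + h·x_2'.
0.600000: (-0.290000, -1.000000); f=(-1.334600, 1.352200) → (-0.757110, -0.526730)
(x_1(0.95), x_2(0.95)) ≈ (-0.7571, -0.5267)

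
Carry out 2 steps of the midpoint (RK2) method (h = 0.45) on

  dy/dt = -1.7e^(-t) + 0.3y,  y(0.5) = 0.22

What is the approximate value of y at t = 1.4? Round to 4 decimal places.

-0.4280

Midpoint: k1 = f(t_n, y_n); k2 = f(t_n + h/2, y_n + (h/2)·k1); y_{n+1} = y_n + h·k2.
t=0.500000, y=0.220000:
  k1 = f(0.500000, 0.220000) = -0.965102
  k2 = f(0.725000, 0.002852) = -0.822496
  y ← 0.220000 + 0.45·(-0.822496) = -0.150123
t=0.950000, y=-0.150123:
  k1 = f(0.950000, -0.150123) = -0.702497
  k2 = f(1.175000, -0.308185) = -0.617448
  y ← -0.150123 + 0.45·(-0.617448) = -0.427975
y(1.4) ≈ -0.4280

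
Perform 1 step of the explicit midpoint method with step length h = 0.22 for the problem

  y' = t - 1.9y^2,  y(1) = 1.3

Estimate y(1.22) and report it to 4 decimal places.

Midpoint: k1 = f(t_n, y_n); k2 = f(t_n + h/2, y_n + (h/2)·k1); y_{n+1} = y_n + h·k2.
t=1.000000, y=1.300000:
  k1 = f(1.000000, 1.300000) = -2.211000
  k2 = f(1.110000, 1.056790) = -1.011930
  y ← 1.300000 + 0.22·(-1.011930) = 1.077375
y(1.22) ≈ 1.0774

1.0774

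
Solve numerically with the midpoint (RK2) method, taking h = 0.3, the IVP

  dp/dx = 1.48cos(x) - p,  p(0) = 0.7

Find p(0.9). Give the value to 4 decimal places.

Midpoint: k1 = f(x_n, p_n); k2 = f(x_n + h/2, p_n + (h/2)·k1); p_{n+1} = p_n + h·k2.
x=0.000000, p=0.700000:
  k1 = f(0.000000, 0.700000) = 0.780000
  k2 = f(0.150000, 0.817000) = 0.646381
  p ← 0.700000 + 0.3·0.646381 = 0.893914
x=0.300000, p=0.893914:
  k1 = f(0.300000, 0.893914) = 0.519984
  k2 = f(0.450000, 0.971912) = 0.360750
  p ← 0.893914 + 0.3·0.360750 = 1.002139
x=0.600000, p=1.002139:
  k1 = f(0.600000, 1.002139) = 0.219357
  k2 = f(0.750000, 1.035043) = 0.047857
  p ← 1.002139 + 0.3·0.047857 = 1.016496
p(0.9) ≈ 1.0165

1.0165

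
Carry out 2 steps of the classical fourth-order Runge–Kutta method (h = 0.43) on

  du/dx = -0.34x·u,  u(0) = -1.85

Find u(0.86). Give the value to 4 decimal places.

-1.6314

RK4: k1 = f(x_n, u_n); k2 = f(x_n + h/2, u_n + (h/2)·k1); k3 = f(x_n + h/2, u_n + (h/2)·k2); k4 = f(x_n + h, u_n + h·k3); u_{n+1} = u_n + (h/6)·(k1 + 2k2 + 2k3 + k4).
x=0.000000, u=-1.850000:
  k1 = f(0.000000, -1.850000) = 0.000000
  k2 = f(0.215000, -1.850000) = 0.135235
  k3 = f(0.215000, -1.820924) = 0.133110
  k4 = f(0.430000, -1.792763) = 0.262102
  u ← -1.850000 + (0.43/6)·(k1 + 2k2 + 2k3 + k4) = -1.792753
x=0.430000, u=-1.792753:
  k1 = f(0.430000, -1.792753) = 0.262101
  k2 = f(0.645000, -1.736402) = 0.380793
  k3 = f(0.645000, -1.710883) = 0.375197
  k4 = f(0.860000, -1.631419) = 0.477027
  u ← -1.792753 + (0.43/6)·(k1 + 2k2 + 2k3 + k4) = -1.631424
u(0.86) ≈ -1.6314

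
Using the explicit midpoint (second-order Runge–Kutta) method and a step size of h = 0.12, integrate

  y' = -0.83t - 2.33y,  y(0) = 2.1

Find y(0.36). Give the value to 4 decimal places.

Midpoint: k1 = f(t_n, y_n); k2 = f(t_n + h/2, y_n + (h/2)·k1); y_{n+1} = y_n + h·k2.
t=0.000000, y=2.100000:
  k1 = f(0.000000, 2.100000) = -4.893000
  k2 = f(0.060000, 1.806420) = -4.258759
  y ← 2.100000 + 0.12·(-4.258759) = 1.588949
t=0.120000, y=1.588949:
  k1 = f(0.120000, 1.588949) = -3.801851
  k2 = f(0.180000, 1.360838) = -3.320152
  y ← 1.588949 + 0.12·(-3.320152) = 1.190531
t=0.240000, y=1.190531:
  k1 = f(0.240000, 1.190531) = -2.973137
  k2 = f(0.300000, 1.012142) = -2.607292
  y ← 1.190531 + 0.12·(-2.607292) = 0.877656
y(0.36) ≈ 0.8777

0.8777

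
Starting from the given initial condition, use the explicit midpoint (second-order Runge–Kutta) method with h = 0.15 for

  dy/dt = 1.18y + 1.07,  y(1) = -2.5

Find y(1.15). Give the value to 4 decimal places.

Midpoint: k1 = f(t_n, y_n); k2 = f(t_n + h/2, y_n + (h/2)·k1); y_{n+1} = y_n + h·k2.
t=1.000000, y=-2.500000:
  k1 = f(1.000000, -2.500000) = -1.880000
  k2 = f(1.075000, -2.641000) = -2.046380
  y ← -2.500000 + 0.15·(-2.046380) = -2.806957
y(1.15) ≈ -2.8070

-2.8070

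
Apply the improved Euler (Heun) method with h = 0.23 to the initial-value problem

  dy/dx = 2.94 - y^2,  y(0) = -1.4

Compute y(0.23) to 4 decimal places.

Heun: k1 = f(x_n, y_n); k2 = f(x_n + h, y_n + h·k1); y_{n+1} = y_n + (h/2)·(k1 + k2).
x=0.000000, y=-1.400000:
  k1 = f(0.000000, -1.400000) = 0.980000
  k2 = f(0.230000, -1.174600) = 1.560315
  y ← -1.400000 + (0.23/2)·(0.980000 + 1.560315) = -1.107864
y(0.23) ≈ -1.1079

-1.1079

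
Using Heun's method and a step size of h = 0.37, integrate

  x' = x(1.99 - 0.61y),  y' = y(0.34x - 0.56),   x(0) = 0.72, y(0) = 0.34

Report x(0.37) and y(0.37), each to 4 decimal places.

Heun on (x,y): k1 = f(t_n, state_n); k2 = f(t_n + h, state_n + h·k1); state_{n+1} = state_n + (h/2)·(k1 + k2).
0.000000: (0.720000, 0.340000)
  k1 = (1.283472, -0.107168)
  predictor → (1.194885, 0.300348)
  k2 = (2.158903, -0.046175)
  → (1.356839, 0.311631)
(x(0.37), y(0.37)) ≈ (1.3568, 0.3116)

1.3568, 0.3116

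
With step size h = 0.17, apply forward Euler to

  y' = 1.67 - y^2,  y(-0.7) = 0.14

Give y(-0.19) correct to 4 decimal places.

Euler: y_{n+1} = y_n + h·f(x_n, y_n).
x=-0.700000, y=0.140000: f=1.650400 → y ← 0.140000 + 0.17·1.650400 = 0.420568
x=-0.530000, y=0.420568: f=1.493123 → y ← 0.420568 + 0.17·1.493123 = 0.674399
x=-0.360000, y=0.674399: f=1.215186 → y ← 0.674399 + 0.17·1.215186 = 0.880980
y(-0.19) ≈ 0.8810

0.8810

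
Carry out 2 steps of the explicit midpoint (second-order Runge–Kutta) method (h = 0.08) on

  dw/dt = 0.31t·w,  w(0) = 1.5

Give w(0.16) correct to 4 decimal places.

1.5060

Midpoint: k1 = f(t_n, w_n); k2 = f(t_n + h/2, w_n + (h/2)·k1); w_{n+1} = w_n + h·k2.
t=0.000000, w=1.500000:
  k1 = f(0.000000, 1.500000) = 0.000000
  k2 = f(0.040000, 1.500000) = 0.018600
  w ← 1.500000 + 0.08·0.018600 = 1.501488
t=0.080000, w=1.501488:
  k1 = f(0.080000, 1.501488) = 0.037237
  k2 = f(0.120000, 1.502977) = 0.055911
  w ← 1.501488 + 0.08·0.055911 = 1.505961
w(0.16) ≈ 1.5060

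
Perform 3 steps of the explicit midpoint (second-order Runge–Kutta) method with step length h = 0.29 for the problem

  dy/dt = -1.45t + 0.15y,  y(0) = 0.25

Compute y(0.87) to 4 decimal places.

Midpoint: k1 = f(t_n, y_n); k2 = f(t_n + h/2, y_n + (h/2)·k1); y_{n+1} = y_n + h·k2.
t=0.000000, y=0.250000:
  k1 = f(0.000000, 0.250000) = 0.037500
  k2 = f(0.145000, 0.255437) = -0.171934
  y ← 0.250000 + 0.29·(-0.171934) = 0.200139
t=0.290000, y=0.200139:
  k1 = f(0.290000, 0.200139) = -0.390479
  k2 = f(0.435000, 0.143520) = -0.609222
  y ← 0.200139 + 0.29·(-0.609222) = 0.023465
t=0.580000, y=0.023465:
  k1 = f(0.580000, 0.023465) = -0.837480
  k2 = f(0.725000, -0.097970) = -1.065946
  y ← 0.023465 + 0.29·(-1.065946) = -0.285660
y(0.87) ≈ -0.2857

-0.2857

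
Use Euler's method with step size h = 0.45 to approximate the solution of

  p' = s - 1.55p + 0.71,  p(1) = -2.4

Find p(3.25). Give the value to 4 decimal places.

2.1308

Euler: p_{n+1} = p_n + h·f(s_n, p_n).
s=1.000000, p=-2.400000: f=5.430000 → p ← -2.400000 + 0.45·5.430000 = 0.043500
s=1.450000, p=0.043500: f=2.092575 → p ← 0.043500 + 0.45·2.092575 = 0.985159
s=1.900000, p=0.985159: f=1.083004 → p ← 0.985159 + 0.45·1.083004 = 1.472511
s=2.350000, p=1.472511: f=0.777609 → p ← 1.472511 + 0.45·0.777609 = 1.822434
s=2.800000, p=1.822434: f=0.685227 → p ← 1.822434 + 0.45·0.685227 = 2.130786
p(3.25) ≈ 2.1308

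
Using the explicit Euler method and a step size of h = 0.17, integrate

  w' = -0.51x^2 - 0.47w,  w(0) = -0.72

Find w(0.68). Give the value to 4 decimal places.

Euler: w_{n+1} = w_n + h·f(x_n, w_n).
x=0.000000, w=-0.720000: f=0.338400 → w ← -0.720000 + 0.17·0.338400 = -0.662472
x=0.170000, w=-0.662472: f=0.296623 → w ← -0.662472 + 0.17·0.296623 = -0.612046
x=0.340000, w=-0.612046: f=0.228706 → w ← -0.612046 + 0.17·0.228706 = -0.573166
x=0.510000, w=-0.573166: f=0.136737 → w ← -0.573166 + 0.17·0.136737 = -0.549921
w(0.68) ≈ -0.5499

-0.5499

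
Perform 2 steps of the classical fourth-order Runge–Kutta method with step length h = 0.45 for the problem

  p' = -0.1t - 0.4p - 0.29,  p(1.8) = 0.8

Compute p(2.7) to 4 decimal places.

0.1669

RK4: k1 = f(t_n, p_n); k2 = f(t_n + h/2, p_n + (h/2)·k1); k3 = f(t_n + h/2, p_n + (h/2)·k2); k4 = f(t_n + h, p_n + h·k3); p_{n+1} = p_n + (h/6)·(k1 + 2k2 + 2k3 + k4).
t=1.800000, p=0.800000:
  k1 = f(1.800000, 0.800000) = -0.790000
  k2 = f(2.025000, 0.622250) = -0.741400
  k3 = f(2.025000, 0.633185) = -0.745774
  k4 = f(2.250000, 0.464402) = -0.700761
  p ← 0.800000 + (0.45/6)·(k1 + 2k2 + 2k3 + k4) = 0.465117
t=2.250000, p=0.465117:
  k1 = f(2.250000, 0.465117) = -0.701047
  k2 = f(2.475000, 0.307381) = -0.660453
  k3 = f(2.475000, 0.316515) = -0.664106
  k4 = f(2.700000, 0.166269) = -0.626508
  p ← 0.465117 + (0.45/6)·(k1 + 2k2 + 2k3 + k4) = 0.166866
p(2.7) ≈ 0.1669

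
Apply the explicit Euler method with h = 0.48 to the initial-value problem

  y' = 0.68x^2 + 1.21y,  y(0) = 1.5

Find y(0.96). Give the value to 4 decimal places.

3.8236

Euler: y_{n+1} = y_n + h·f(x_n, y_n).
x=0.000000, y=1.500000: f=1.815000 → y ← 1.500000 + 0.48·1.815000 = 2.371200
x=0.480000, y=2.371200: f=3.025824 → y ← 2.371200 + 0.48·3.025824 = 3.823596
y(0.96) ≈ 3.8236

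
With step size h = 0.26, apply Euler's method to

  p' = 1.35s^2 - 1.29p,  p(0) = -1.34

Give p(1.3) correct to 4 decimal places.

0.3967

Euler: p_{n+1} = p_n + h·f(s_n, p_n).
s=0.000000, p=-1.340000: f=1.728600 → p ← -1.340000 + 0.26·1.728600 = -0.890564
s=0.260000, p=-0.890564: f=1.240088 → p ← -0.890564 + 0.26·1.240088 = -0.568141
s=0.520000, p=-0.568141: f=1.097942 → p ← -0.568141 + 0.26·1.097942 = -0.282676
s=0.780000, p=-0.282676: f=1.185992 → p ← -0.282676 + 0.26·1.185992 = 0.025682
s=1.040000, p=0.025682: f=1.427031 → p ← 0.025682 + 0.26·1.427031 = 0.396710
p(1.3) ≈ 0.3967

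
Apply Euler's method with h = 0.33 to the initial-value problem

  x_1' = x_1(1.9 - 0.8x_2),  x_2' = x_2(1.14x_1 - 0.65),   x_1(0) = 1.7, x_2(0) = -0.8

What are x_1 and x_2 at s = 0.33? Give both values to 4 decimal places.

3.1249, -1.1400

Euler on (x_1,x_2): x_1_{n+1} = x_1_n + h·x_1', x_2_{n+1} = x_2_n + h·x_2'.
0.000000: (1.700000, -0.800000); f=(4.318000, -1.030400) → (3.124940, -1.140032)
(x_1(0.33), x_2(0.33)) ≈ (3.1249, -1.1400)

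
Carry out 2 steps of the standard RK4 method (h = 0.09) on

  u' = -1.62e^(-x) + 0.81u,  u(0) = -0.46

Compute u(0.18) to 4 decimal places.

RK4: k1 = f(x_n, u_n); k2 = f(x_n + h/2, u_n + (h/2)·k1); k3 = f(x_n + h/2, u_n + (h/2)·k2); k4 = f(x_n + h, u_n + h·k3); u_{n+1} = u_n + (h/6)·(k1 + 2k2 + 2k3 + k4).
x=0.000000, u=-0.460000:
  k1 = f(0.000000, -0.460000) = -1.992600
  k2 = f(0.045000, -0.549667) = -1.993946
  k3 = f(0.045000, -0.549728) = -1.993995
  k4 = f(0.090000, -0.639460) = -1.998531
  u ← -0.460000 + (0.09/6)·(k1 + 2k2 + 2k3 + k4) = -0.639505
x=0.090000, u=-0.639505:
  k1 = f(0.090000, -0.639505) = -1.998568
  k2 = f(0.135000, -0.729441) = -2.006267
  k3 = f(0.135000, -0.729787) = -2.006547
  k4 = f(0.180000, -0.820094) = -2.017414
  u ← -0.639505 + (0.09/6)·(k1 + 2k2 + 2k3 + k4) = -0.820129
u(0.18) ≈ -0.8201

-0.8201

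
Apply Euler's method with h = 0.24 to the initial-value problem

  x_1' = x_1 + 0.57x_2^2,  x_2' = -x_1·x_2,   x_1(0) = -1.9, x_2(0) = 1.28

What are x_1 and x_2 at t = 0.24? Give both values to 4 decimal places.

Euler on (x_1,x_2): x_1_{n+1} = x_1_n + h·x_1', x_2_{n+1} = x_2_n + h·x_2'.
0.000000: (-1.900000, 1.280000); f=(-0.966112, 2.432000) → (-2.131867, 1.863680)
(x_1(0.24), x_2(0.24)) ≈ (-2.1319, 1.8637)

-2.1319, 1.8637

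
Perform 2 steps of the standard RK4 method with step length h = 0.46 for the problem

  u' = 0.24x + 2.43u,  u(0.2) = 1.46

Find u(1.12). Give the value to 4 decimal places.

RK4: k1 = f(x_n, u_n); k2 = f(x_n + h/2, u_n + (h/2)·k1); k3 = f(x_n + h/2, u_n + (h/2)·k2); k4 = f(x_n + h, u_n + h·k3); u_{n+1} = u_n + (h/6)·(k1 + 2k2 + 2k3 + k4).
x=0.200000, u=1.460000:
  k1 = f(0.200000, 1.460000) = 3.595800
  k2 = f(0.430000, 2.287034) = 5.660693
  k3 = f(0.430000, 2.761959) = 6.814761
  k4 = f(0.660000, 4.594790) = 11.323740
  u ← 1.460000 + (0.46/6)·(k1 + 2k2 + 2k3 + k4) = 4.516734
x=0.660000, u=4.516734:
  k1 = f(0.660000, 4.516734) = 11.134064
  k2 = f(0.890000, 7.077569) = 17.412093
  k3 = f(0.890000, 8.521516) = 20.920883
  k4 = f(1.120000, 14.140341) = 34.629827
  u ← 4.516734 + (0.46/6)·(k1 + 2k2 + 2k3 + k4) = 13.903022
u(1.12) ≈ 13.9030

13.9030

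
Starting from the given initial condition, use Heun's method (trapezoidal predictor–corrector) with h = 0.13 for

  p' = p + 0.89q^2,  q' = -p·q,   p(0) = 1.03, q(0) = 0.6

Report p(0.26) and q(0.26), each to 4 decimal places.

Heun on (p,q): k1 = f(x_n, state_n); k2 = f(x_n + h, state_n + h·k1); state_{n+1} = state_n + (h/2)·(k1 + k2).
0.000000: (1.030000, 0.600000)
  k1 = (1.350400, -0.618000)
  predictor → (1.205552, 0.519660)
  k2 = (1.445893, -0.626477)
  → (1.211759, 0.519109)
0.130000: (1.211759, 0.519109)
  k1 = (1.451591, -0.629035)
  predictor → (1.400466, 0.437334)
  k2 = (1.570689, -0.612472)
  → (1.408207, 0.438411)
(p(0.26), q(0.26)) ≈ (1.4082, 0.4384)

1.4082, 0.4384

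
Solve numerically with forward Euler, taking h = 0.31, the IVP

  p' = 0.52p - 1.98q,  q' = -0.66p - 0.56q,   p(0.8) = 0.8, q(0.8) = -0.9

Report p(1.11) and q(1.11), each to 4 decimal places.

1.4814, -0.9074

Euler on (p,q): p_{n+1} = p_n + h·p', q_{n+1} = q_n + h·q'.
0.800000: (0.800000, -0.900000); f=(2.198000, -0.024000) → (1.481380, -0.907440)
(p(1.11), q(1.11)) ≈ (1.4814, -0.9074)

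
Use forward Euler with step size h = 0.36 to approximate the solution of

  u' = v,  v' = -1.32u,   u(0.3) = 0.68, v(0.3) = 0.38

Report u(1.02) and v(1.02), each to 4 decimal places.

Euler on (u,v): u_{n+1} = u_n + h·u', v_{n+1} = v_n + h·v'.
0.300000: (0.680000, 0.380000); f=(0.380000, -0.897600) → (0.816800, 0.056864)
0.660000: (0.816800, 0.056864); f=(0.056864, -1.078176) → (0.837271, -0.331279)
(u(1.02), v(1.02)) ≈ (0.8373, -0.3313)

0.8373, -0.3313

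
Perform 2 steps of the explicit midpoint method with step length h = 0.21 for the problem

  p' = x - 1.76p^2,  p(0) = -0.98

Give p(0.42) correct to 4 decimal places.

Midpoint: k1 = f(x_n, p_n); k2 = f(x_n + h/2, p_n + (h/2)·k1); p_{n+1} = p_n + h·k2.
x=0.000000, p=-0.980000:
  k1 = f(0.000000, -0.980000) = -1.690304
  k2 = f(0.105000, -1.157482) = -2.252985
  p ← -0.980000 + 0.21·(-2.252985) = -1.453127
x=0.210000, p=-1.453127:
  k1 = f(0.210000, -1.453127) = -3.506377
  k2 = f(0.315000, -1.821297) = -5.523133
  p ← -1.453127 + 0.21·(-5.523133) = -2.612985
p(0.42) ≈ -2.6130

-2.6130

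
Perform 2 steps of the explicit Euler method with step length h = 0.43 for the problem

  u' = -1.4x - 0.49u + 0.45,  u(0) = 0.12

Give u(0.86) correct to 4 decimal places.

0.1621

Euler: u_{n+1} = u_n + h·f(x_n, u_n).
x=0.000000, u=0.120000: f=0.391200 → u ← 0.120000 + 0.43·0.391200 = 0.288216
x=0.430000, u=0.288216: f=-0.293226 → u ← 0.288216 + 0.43·(-0.293226) = 0.162129
u(0.86) ≈ 0.1621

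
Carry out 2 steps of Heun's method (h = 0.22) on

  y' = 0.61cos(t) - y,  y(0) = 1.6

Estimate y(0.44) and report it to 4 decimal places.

1.2413

Heun: k1 = f(t_n, y_n); k2 = f(t_n + h, y_n + h·k1); y_{n+1} = y_n + (h/2)·(k1 + k2).
t=0.000000, y=1.600000:
  k1 = f(0.000000, 1.600000) = -0.990000
  k2 = f(0.220000, 1.382200) = -0.786903
  y ← 1.600000 + (0.22/2)·(-0.990000 + (-0.786903)) = 1.404541
t=0.220000, y=1.404541:
  k1 = f(0.220000, 1.404541) = -0.809243
  k2 = f(0.440000, 1.226507) = -0.674609
  y ← 1.404541 + (0.22/2)·(-0.809243 + (-0.674609)) = 1.241317
y(0.44) ≈ 1.2413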